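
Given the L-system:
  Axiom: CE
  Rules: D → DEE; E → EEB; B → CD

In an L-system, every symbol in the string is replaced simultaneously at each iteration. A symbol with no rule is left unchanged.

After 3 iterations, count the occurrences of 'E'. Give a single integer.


Step 0: CE  (1 'E')
Step 1: CEEB  (2 'E')
Step 2: CEEBEEBCD  (4 'E')
Step 3: CEEBEEBCDEEBEEBCDCDEE  (10 'E')

Answer: 10


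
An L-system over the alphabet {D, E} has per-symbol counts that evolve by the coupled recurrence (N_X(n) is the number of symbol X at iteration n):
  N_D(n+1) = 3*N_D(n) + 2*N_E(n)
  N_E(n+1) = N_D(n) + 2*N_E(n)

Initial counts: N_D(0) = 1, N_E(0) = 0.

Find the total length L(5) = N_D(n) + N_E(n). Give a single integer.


Answer: 1024

Derivation:
Step 0: N_D=1, N_E=0, L=1
Step 1: N_D=3, N_E=1, L=4
Step 2: N_D=11, N_E=5, L=16
Step 3: N_D=43, N_E=21, L=64
Step 4: N_D=171, N_E=85, L=256
Step 5: N_D=683, N_E=341, L=1024


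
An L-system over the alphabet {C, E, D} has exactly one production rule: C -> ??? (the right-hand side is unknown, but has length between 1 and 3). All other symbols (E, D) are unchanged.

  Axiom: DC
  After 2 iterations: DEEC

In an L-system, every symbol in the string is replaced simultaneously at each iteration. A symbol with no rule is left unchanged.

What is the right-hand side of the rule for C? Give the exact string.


Trying C -> EC:
  Step 0: DC
  Step 1: DEC
  Step 2: DEEC
Matches the given result.

Answer: EC


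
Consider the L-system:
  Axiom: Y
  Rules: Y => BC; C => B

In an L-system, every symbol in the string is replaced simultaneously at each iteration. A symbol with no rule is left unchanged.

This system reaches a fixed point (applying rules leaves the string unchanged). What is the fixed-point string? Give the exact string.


Answer: BB

Derivation:
Step 0: Y
Step 1: BC
Step 2: BB
Step 3: BB  (unchanged — fixed point at step 2)


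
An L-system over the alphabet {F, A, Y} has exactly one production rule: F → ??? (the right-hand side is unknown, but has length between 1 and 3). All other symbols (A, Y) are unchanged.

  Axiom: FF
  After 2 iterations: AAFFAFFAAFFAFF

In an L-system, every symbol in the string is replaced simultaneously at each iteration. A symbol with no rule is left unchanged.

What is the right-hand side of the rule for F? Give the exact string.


Trying F → AFF:
  Step 0: FF
  Step 1: AFFAFF
  Step 2: AAFFAFFAAFFAFF
Matches the given result.

Answer: AFF


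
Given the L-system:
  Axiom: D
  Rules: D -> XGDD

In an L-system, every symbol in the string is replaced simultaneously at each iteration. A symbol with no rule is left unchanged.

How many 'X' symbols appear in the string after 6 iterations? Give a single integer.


Step 0: D  (0 'X')
Step 1: XGDD  (1 'X')
Step 2: XGXGDDXGDD  (3 'X')
Step 3: XGXGXGDDXGDDXGXGDDXGDD  (7 'X')
Step 4: XGXGXGXGDDXGDDXGXGDDXGDDXGXGXGDDXGDDXGXGDDXGDD  (15 'X')
Step 5: XGXGXGXGXGDDXGDDXGXGDDXGDDXGXGXGDDXGDDXGXGDDXGDDXGXGXGXGDDXGDDXGXGDDXGDDXGXGXGDDXGDDXGXGDDXGDD  (31 'X')
Step 6: XGXGXGXGXGXGDDXGDDXGXGDDXGDDXGXGXGDDXGDDXGXGDDXGDDXGXGXGXGDDXGDDXGXGDDXGDDXGXGXGDDXGDDXGXGDDXGDDXGXGXGXGXGDDXGDDXGXGDDXGDDXGXGXGDDXGDDXGXGDDXGDDXGXGXGXGDDXGDDXGXGDDXGDDXGXGXGDDXGDDXGXGDDXGDD  (63 'X')

Answer: 63


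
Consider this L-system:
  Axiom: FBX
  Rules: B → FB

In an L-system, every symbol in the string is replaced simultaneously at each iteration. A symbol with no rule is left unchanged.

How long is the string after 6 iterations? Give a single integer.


Answer: 9

Derivation:
Step 0: length = 3
Step 1: length = 4
Step 2: length = 5
Step 3: length = 6
Step 4: length = 7
Step 5: length = 8
Step 6: length = 9


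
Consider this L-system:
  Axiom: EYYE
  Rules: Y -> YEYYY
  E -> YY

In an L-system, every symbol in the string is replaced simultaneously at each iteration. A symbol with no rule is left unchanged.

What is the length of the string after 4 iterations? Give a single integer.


Step 0: length = 4
Step 1: length = 14
Step 2: length = 64
Step 3: length = 284
Step 4: length = 1264

Answer: 1264


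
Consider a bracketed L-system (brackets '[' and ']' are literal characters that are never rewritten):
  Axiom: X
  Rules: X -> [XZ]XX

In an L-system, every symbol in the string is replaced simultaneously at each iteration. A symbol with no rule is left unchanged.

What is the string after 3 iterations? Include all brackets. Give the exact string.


Answer: [[[XZ]XXZ][XZ]XX[XZ]XXZ][[XZ]XXZ][XZ]XX[XZ]XX[[XZ]XXZ][XZ]XX[XZ]XX

Derivation:
Step 0: X
Step 1: [XZ]XX
Step 2: [[XZ]XXZ][XZ]XX[XZ]XX
Step 3: [[[XZ]XXZ][XZ]XX[XZ]XXZ][[XZ]XXZ][XZ]XX[XZ]XX[[XZ]XXZ][XZ]XX[XZ]XX


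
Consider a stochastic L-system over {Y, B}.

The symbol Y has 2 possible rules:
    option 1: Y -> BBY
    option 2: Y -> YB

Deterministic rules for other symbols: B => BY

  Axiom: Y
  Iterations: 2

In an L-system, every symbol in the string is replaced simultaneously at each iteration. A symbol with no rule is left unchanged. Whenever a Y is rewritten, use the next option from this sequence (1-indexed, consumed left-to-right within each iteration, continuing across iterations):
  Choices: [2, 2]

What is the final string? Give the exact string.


Step 0: Y
Step 1: YB  (used choices [2])
Step 2: YBBY  (used choices [2])

Answer: YBBY


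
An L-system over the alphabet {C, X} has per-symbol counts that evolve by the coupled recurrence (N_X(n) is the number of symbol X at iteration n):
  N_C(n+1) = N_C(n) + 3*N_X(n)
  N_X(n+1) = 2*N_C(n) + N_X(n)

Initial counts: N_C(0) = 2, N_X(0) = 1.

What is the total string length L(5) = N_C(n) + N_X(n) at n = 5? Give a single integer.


Answer: 1430

Derivation:
Step 0: N_C=2, N_X=1, L=3
Step 1: N_C=5, N_X=5, L=10
Step 2: N_C=20, N_X=15, L=35
Step 3: N_C=65, N_X=55, L=120
Step 4: N_C=230, N_X=185, L=415
Step 5: N_C=785, N_X=645, L=1430


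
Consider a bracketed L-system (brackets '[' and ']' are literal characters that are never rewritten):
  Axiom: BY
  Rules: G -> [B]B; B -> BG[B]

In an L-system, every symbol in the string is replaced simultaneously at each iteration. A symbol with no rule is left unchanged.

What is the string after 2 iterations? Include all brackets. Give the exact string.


Step 0: BY
Step 1: BG[B]Y
Step 2: BG[B][B]B[BG[B]]Y

Answer: BG[B][B]B[BG[B]]Y


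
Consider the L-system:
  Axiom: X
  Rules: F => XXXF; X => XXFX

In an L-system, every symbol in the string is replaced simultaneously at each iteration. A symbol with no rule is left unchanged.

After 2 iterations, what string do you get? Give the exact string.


Answer: XXFXXXFXXXXFXXFX

Derivation:
Step 0: X
Step 1: XXFX
Step 2: XXFXXXFXXXXFXXFX


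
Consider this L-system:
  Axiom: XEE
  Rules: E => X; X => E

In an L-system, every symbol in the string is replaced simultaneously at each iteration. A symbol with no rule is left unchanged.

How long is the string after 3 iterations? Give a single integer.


Step 0: length = 3
Step 1: length = 3
Step 2: length = 3
Step 3: length = 3

Answer: 3


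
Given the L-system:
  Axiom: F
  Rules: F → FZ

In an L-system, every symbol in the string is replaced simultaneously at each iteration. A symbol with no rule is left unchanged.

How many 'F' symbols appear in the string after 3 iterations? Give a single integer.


Step 0: F  (1 'F')
Step 1: FZ  (1 'F')
Step 2: FZZ  (1 'F')
Step 3: FZZZ  (1 'F')

Answer: 1


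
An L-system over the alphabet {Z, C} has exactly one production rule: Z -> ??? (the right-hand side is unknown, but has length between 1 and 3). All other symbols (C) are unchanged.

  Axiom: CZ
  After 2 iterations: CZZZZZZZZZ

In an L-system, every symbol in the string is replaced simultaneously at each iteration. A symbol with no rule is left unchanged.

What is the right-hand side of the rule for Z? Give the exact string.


Answer: ZZZ

Derivation:
Trying Z -> ZZZ:
  Step 0: CZ
  Step 1: CZZZ
  Step 2: CZZZZZZZZZ
Matches the given result.


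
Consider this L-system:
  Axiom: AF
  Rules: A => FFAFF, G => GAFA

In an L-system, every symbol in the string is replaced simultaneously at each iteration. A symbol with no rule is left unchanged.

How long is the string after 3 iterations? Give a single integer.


Answer: 14

Derivation:
Step 0: length = 2
Step 1: length = 6
Step 2: length = 10
Step 3: length = 14


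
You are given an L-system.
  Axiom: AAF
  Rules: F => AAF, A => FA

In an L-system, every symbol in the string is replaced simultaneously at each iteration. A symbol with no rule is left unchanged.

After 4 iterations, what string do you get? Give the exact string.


Answer: AAFFAAAFFAFAFAAAFFAFAAAFAAFFAAAFFAAAFFAFAFAAAFFAFAAAFAAFFAFAFAAAFAAFFAFAFAAAFAAFFAAAFFAAAFFAFAFAAAF

Derivation:
Step 0: AAF
Step 1: FAFAAAF
Step 2: AAFFAAAFFAFAFAAAF
Step 3: FAFAAAFAAFFAFAFAAAFAAFFAAAFFAAAFFAFAFAAAF
Step 4: AAFFAAAFFAFAFAAAFFAFAAAFAAFFAAAFFAAAFFAFAFAAAFFAFAAAFAAFFAFAFAAAFAAFFAFAFAAAFAAFFAAAFFAAAFFAFAFAAAF


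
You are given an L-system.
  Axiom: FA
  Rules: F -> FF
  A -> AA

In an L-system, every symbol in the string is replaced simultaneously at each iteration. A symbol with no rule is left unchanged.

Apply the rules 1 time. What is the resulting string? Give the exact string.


Answer: FFAA

Derivation:
Step 0: FA
Step 1: FFAA


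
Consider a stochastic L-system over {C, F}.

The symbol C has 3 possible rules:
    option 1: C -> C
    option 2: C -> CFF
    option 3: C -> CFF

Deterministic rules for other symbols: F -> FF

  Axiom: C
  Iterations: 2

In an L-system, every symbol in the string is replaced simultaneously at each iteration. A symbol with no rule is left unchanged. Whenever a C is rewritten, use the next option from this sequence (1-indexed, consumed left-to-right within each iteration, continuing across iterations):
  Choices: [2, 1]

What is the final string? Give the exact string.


Step 0: C
Step 1: CFF  (used choices [2])
Step 2: CFFFF  (used choices [1])

Answer: CFFFF


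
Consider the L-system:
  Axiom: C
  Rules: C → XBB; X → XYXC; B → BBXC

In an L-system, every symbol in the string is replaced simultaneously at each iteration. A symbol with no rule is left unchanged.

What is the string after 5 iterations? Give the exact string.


Answer: XYXCYXYXCXBBYXYXCYXYXCXBBXYXCBBXCBBXCYXYXCYXYXCXBBYXYXCYXYXCXBBXYXCBBXCBBXCXYXCYXYXCXBBBBXCBBXCXYXCXBBBBXCBBXCXYXCXBBBBXCBBXCXYXCXBBBBXCBBXCXYXCXBBXYXCYXYXCXBBXYXCBBXCBBXCBBXCBBXCXYXCXBBBBXCBBXCXYXCXBBXYXCYXYXCXBBXYXCBBXCBBXCXYXCYXYXCXBBYXYXCYXYXCXBBXYXCBBXCBBXCXYXCYXYXCXBBBBXCBBXCXYXCXBBBBXCBBXCXYXCXBBBBXCBBXCXYXCXBBBBXCBBXCXYXCXBBXYXCYXYXCXBBXYXCBBXCBBXCBBXCBBXCXYXCXBBBBXCBBXCXYXCXBBXYXCYXYXCXBBXYXCBBXCBBXCXYXCYXYXCXBBYXYXCYXYXCXBBXYXCBBXCBBXCXYXCYXYXCXBBBBXCBBXCXYXCXBBBBXCBBXCXYXCXBB

Derivation:
Step 0: C
Step 1: XBB
Step 2: XYXCBBXCBBXC
Step 3: XYXCYXYXCXBBBBXCBBXCXYXCXBBBBXCBBXCXYXCXBB
Step 4: XYXCYXYXCXBBYXYXCYXYXCXBBXYXCBBXCBBXCBBXCBBXCXYXCXBBBBXCBBXCXYXCXBBXYXCYXYXCXBBXYXCBBXCBBXCBBXCBBXCXYXCXBBBBXCBBXCXYXCXBBXYXCYXYXCXBBXYXCBBXCBBXC
Step 5: XYXCYXYXCXBBYXYXCYXYXCXBBXYXCBBXCBBXCYXYXCYXYXCXBBYXYXCYXYXCXBBXYXCBBXCBBXCXYXCYXYXCXBBBBXCBBXCXYXCXBBBBXCBBXCXYXCXBBBBXCBBXCXYXCXBBBBXCBBXCXYXCXBBXYXCYXYXCXBBXYXCBBXCBBXCBBXCBBXCXYXCXBBBBXCBBXCXYXCXBBXYXCYXYXCXBBXYXCBBXCBBXCXYXCYXYXCXBBYXYXCYXYXCXBBXYXCBBXCBBXCXYXCYXYXCXBBBBXCBBXCXYXCXBBBBXCBBXCXYXCXBBBBXCBBXCXYXCXBBBBXCBBXCXYXCXBBXYXCYXYXCXBBXYXCBBXCBBXCBBXCBBXCXYXCXBBBBXCBBXCXYXCXBBXYXCYXYXCXBBXYXCBBXCBBXCXYXCYXYXCXBBYXYXCYXYXCXBBXYXCBBXCBBXCXYXCYXYXCXBBBBXCBBXCXYXCXBBBBXCBBXCXYXCXBB


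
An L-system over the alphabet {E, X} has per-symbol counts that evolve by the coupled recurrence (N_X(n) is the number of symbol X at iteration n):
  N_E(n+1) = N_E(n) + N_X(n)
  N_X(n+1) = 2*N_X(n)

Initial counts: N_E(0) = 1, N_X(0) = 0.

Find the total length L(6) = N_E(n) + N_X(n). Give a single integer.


Answer: 1

Derivation:
Step 0: N_E=1, N_X=0, L=1
Step 1: N_E=1, N_X=0, L=1
Step 2: N_E=1, N_X=0, L=1
Step 3: N_E=1, N_X=0, L=1
Step 4: N_E=1, N_X=0, L=1
Step 5: N_E=1, N_X=0, L=1
Step 6: N_E=1, N_X=0, L=1


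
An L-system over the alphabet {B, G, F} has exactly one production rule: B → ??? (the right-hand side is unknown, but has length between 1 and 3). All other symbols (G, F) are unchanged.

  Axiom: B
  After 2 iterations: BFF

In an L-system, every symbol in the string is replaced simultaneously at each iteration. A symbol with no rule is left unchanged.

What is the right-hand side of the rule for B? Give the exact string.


Trying B → BF:
  Step 0: B
  Step 1: BF
  Step 2: BFF
Matches the given result.

Answer: BF


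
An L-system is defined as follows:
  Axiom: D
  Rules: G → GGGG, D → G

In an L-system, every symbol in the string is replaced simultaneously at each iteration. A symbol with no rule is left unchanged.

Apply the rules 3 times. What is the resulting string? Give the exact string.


Step 0: D
Step 1: G
Step 2: GGGG
Step 3: GGGGGGGGGGGGGGGG

Answer: GGGGGGGGGGGGGGGG


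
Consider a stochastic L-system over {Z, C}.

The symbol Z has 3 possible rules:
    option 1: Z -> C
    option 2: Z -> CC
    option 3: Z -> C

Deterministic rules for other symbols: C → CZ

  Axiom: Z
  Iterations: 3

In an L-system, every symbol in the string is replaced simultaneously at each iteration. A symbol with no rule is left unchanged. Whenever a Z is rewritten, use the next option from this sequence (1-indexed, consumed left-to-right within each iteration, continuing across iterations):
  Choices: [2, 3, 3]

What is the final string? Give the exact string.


Step 0: Z
Step 1: CC  (used choices [2])
Step 2: CZCZ  (used choices [])
Step 3: CZCCZC  (used choices [3, 3])

Answer: CZCCZC


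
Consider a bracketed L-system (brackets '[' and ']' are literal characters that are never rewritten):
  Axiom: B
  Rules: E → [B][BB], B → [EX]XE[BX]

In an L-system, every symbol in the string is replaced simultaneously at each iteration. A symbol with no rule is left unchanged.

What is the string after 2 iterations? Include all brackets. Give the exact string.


Step 0: B
Step 1: [EX]XE[BX]
Step 2: [[B][BB]X]X[B][BB][[EX]XE[BX]X]

Answer: [[B][BB]X]X[B][BB][[EX]XE[BX]X]


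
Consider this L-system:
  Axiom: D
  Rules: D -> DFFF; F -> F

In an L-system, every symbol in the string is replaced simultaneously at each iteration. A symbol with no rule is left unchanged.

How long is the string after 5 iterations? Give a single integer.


Step 0: length = 1
Step 1: length = 4
Step 2: length = 7
Step 3: length = 10
Step 4: length = 13
Step 5: length = 16

Answer: 16


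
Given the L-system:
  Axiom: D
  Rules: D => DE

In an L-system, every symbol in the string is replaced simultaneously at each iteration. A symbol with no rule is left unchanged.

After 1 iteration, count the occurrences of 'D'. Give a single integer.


Answer: 1

Derivation:
Step 0: D  (1 'D')
Step 1: DE  (1 'D')


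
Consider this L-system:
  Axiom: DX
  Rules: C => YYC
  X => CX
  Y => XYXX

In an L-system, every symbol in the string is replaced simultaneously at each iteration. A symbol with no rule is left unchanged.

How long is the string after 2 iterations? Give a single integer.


Step 0: length = 2
Step 1: length = 3
Step 2: length = 6

Answer: 6


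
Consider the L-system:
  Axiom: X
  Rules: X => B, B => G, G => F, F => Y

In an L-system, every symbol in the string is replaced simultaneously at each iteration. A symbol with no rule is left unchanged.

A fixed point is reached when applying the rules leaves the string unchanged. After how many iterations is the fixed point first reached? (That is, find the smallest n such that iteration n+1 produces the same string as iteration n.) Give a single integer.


Step 0: X
Step 1: B
Step 2: G
Step 3: F
Step 4: Y
Step 5: Y  (unchanged — fixed point at step 4)

Answer: 4


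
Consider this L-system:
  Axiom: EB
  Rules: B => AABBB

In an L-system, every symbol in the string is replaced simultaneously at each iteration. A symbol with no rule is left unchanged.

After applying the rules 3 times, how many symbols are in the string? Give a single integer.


Answer: 54

Derivation:
Step 0: length = 2
Step 1: length = 6
Step 2: length = 18
Step 3: length = 54


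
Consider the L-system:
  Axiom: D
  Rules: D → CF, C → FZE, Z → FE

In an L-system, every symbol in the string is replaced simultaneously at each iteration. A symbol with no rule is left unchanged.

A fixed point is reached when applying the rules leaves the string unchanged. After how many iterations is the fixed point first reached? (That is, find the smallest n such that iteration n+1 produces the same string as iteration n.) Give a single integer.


Step 0: D
Step 1: CF
Step 2: FZEF
Step 3: FFEEF
Step 4: FFEEF  (unchanged — fixed point at step 3)

Answer: 3


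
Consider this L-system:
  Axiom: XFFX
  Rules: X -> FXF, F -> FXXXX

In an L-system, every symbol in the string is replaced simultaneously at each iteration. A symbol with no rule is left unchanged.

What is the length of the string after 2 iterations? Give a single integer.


Answer: 60

Derivation:
Step 0: length = 4
Step 1: length = 16
Step 2: length = 60


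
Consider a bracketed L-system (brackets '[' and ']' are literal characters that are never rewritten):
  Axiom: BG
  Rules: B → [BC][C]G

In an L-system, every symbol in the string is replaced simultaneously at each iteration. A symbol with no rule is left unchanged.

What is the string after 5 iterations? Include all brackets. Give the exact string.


Step 0: BG
Step 1: [BC][C]GG
Step 2: [[BC][C]GC][C]GG
Step 3: [[[BC][C]GC][C]GC][C]GG
Step 4: [[[[BC][C]GC][C]GC][C]GC][C]GG
Step 5: [[[[[BC][C]GC][C]GC][C]GC][C]GC][C]GG

Answer: [[[[[BC][C]GC][C]GC][C]GC][C]GC][C]GG


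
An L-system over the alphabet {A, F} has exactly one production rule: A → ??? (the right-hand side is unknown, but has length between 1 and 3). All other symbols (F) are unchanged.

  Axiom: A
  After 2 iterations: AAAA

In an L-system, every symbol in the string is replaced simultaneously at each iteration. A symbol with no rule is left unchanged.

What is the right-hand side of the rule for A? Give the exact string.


Trying A → AA:
  Step 0: A
  Step 1: AA
  Step 2: AAAA
Matches the given result.

Answer: AA


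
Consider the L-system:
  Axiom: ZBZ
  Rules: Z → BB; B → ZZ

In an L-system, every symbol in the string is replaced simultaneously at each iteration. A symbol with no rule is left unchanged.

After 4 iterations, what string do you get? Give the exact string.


Step 0: ZBZ
Step 1: BBZZBB
Step 2: ZZZZBBBBZZZZ
Step 3: BBBBBBBBZZZZZZZZBBBBBBBB
Step 4: ZZZZZZZZZZZZZZZZBBBBBBBBBBBBBBBBZZZZZZZZZZZZZZZZ

Answer: ZZZZZZZZZZZZZZZZBBBBBBBBBBBBBBBBZZZZZZZZZZZZZZZZ


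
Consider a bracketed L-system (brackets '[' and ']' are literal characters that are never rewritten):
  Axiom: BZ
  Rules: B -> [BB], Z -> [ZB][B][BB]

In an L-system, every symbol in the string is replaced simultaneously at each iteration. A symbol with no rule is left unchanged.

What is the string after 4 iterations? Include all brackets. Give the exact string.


Step 0: BZ
Step 1: [BB][ZB][B][BB]
Step 2: [[BB][BB]][[ZB][B][BB][BB]][[BB]][[BB][BB]]
Step 3: [[[BB][BB]][[BB][BB]]][[[ZB][B][BB][BB]][[BB]][[BB][BB]][[BB][BB]]][[[BB][BB]]][[[BB][BB]][[BB][BB]]]
Step 4: [[[[BB][BB]][[BB][BB]]][[[BB][BB]][[BB][BB]]]][[[[ZB][B][BB][BB]][[BB]][[BB][BB]][[BB][BB]]][[[BB][BB]]][[[BB][BB]][[BB][BB]]][[[BB][BB]][[BB][BB]]]][[[[BB][BB]][[BB][BB]]]][[[[BB][BB]][[BB][BB]]][[[BB][BB]][[BB][BB]]]]

Answer: [[[[BB][BB]][[BB][BB]]][[[BB][BB]][[BB][BB]]]][[[[ZB][B][BB][BB]][[BB]][[BB][BB]][[BB][BB]]][[[BB][BB]]][[[BB][BB]][[BB][BB]]][[[BB][BB]][[BB][BB]]]][[[[BB][BB]][[BB][BB]]]][[[[BB][BB]][[BB][BB]]][[[BB][BB]][[BB][BB]]]]


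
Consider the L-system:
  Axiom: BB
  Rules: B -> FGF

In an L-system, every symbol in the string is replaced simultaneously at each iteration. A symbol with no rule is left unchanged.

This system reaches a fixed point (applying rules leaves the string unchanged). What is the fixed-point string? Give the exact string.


Answer: FGFFGF

Derivation:
Step 0: BB
Step 1: FGFFGF
Step 2: FGFFGF  (unchanged — fixed point at step 1)


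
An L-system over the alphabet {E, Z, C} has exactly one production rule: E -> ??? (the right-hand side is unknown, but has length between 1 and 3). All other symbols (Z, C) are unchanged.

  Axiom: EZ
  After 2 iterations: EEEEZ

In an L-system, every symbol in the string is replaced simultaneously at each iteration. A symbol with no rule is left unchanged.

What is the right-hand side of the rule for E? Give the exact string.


Trying E -> EE:
  Step 0: EZ
  Step 1: EEZ
  Step 2: EEEEZ
Matches the given result.

Answer: EE


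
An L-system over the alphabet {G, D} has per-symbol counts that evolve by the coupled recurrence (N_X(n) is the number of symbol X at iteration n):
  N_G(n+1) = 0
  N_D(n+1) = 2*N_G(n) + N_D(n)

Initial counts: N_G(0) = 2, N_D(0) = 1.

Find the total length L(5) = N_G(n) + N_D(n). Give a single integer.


Answer: 5

Derivation:
Step 0: N_G=2, N_D=1, L=3
Step 1: N_G=0, N_D=5, L=5
Step 2: N_G=0, N_D=5, L=5
Step 3: N_G=0, N_D=5, L=5
Step 4: N_G=0, N_D=5, L=5
Step 5: N_G=0, N_D=5, L=5


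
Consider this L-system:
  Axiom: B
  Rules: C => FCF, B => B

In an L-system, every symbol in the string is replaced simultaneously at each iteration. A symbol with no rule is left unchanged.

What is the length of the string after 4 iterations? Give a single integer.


Step 0: length = 1
Step 1: length = 1
Step 2: length = 1
Step 3: length = 1
Step 4: length = 1

Answer: 1


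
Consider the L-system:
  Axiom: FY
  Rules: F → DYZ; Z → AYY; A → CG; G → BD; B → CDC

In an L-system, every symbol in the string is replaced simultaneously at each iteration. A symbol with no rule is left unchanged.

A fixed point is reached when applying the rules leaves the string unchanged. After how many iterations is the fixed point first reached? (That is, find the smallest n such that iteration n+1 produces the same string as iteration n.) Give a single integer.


Answer: 5

Derivation:
Step 0: FY
Step 1: DYZY
Step 2: DYAYYY
Step 3: DYCGYYY
Step 4: DYCBDYYY
Step 5: DYCCDCDYYY
Step 6: DYCCDCDYYY  (unchanged — fixed point at step 5)


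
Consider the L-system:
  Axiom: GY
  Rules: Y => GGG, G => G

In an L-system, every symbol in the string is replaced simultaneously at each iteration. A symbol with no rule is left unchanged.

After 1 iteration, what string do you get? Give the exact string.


Step 0: GY
Step 1: GGGG

Answer: GGGG


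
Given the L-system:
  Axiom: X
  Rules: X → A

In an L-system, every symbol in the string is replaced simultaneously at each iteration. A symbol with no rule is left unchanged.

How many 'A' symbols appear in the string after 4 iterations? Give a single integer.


Answer: 1

Derivation:
Step 0: X  (0 'A')
Step 1: A  (1 'A')
Step 2: A  (1 'A')
Step 3: A  (1 'A')
Step 4: A  (1 'A')


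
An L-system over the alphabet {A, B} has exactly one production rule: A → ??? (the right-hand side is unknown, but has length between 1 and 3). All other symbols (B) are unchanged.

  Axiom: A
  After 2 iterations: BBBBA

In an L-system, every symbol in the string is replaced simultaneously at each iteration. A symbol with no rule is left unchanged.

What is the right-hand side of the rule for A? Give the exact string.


Answer: BBA

Derivation:
Trying A → BBA:
  Step 0: A
  Step 1: BBA
  Step 2: BBBBA
Matches the given result.


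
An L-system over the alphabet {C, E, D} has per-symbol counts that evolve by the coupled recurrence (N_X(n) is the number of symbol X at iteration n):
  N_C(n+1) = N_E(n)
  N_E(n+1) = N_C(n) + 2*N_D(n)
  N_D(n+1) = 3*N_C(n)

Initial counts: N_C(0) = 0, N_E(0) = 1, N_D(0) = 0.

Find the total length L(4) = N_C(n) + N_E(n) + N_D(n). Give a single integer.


Answer: 10

Derivation:
Step 0: N_C=0, N_E=1, N_D=0, L=1
Step 1: N_C=1, N_E=0, N_D=0, L=1
Step 2: N_C=0, N_E=1, N_D=3, L=4
Step 3: N_C=1, N_E=6, N_D=0, L=7
Step 4: N_C=6, N_E=1, N_D=3, L=10


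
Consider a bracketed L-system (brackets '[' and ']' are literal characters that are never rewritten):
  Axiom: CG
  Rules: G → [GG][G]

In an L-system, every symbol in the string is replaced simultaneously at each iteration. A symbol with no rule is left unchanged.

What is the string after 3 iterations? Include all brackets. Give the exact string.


Step 0: CG
Step 1: C[GG][G]
Step 2: C[[GG][G][GG][G]][[GG][G]]
Step 3: C[[[GG][G][GG][G]][[GG][G]][[GG][G][GG][G]][[GG][G]]][[[GG][G][GG][G]][[GG][G]]]

Answer: C[[[GG][G][GG][G]][[GG][G]][[GG][G][GG][G]][[GG][G]]][[[GG][G][GG][G]][[GG][G]]]


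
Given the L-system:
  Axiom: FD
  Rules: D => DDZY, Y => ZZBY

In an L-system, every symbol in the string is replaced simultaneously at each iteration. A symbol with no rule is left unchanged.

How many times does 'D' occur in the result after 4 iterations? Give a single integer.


Answer: 16

Derivation:
Step 0: FD  (1 'D')
Step 1: FDDZY  (2 'D')
Step 2: FDDZYDDZYZZZBY  (4 'D')
Step 3: FDDZYDDZYZZZBYDDZYDDZYZZZBYZZZBZZBY  (8 'D')
Step 4: FDDZYDDZYZZZBYDDZYDDZYZZZBYZZZBZZBYDDZYDDZYZZZBYDDZYDDZYZZZBYZZZBZZBYZZZBZZBZZBY  (16 'D')


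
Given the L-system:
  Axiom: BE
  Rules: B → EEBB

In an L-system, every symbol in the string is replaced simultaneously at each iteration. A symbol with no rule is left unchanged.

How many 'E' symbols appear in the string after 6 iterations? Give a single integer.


Answer: 127

Derivation:
Step 0: BE  (1 'E')
Step 1: EEBBE  (3 'E')
Step 2: EEEEBBEEBBE  (7 'E')
Step 3: EEEEEEBBEEBBEEEEBBEEBBE  (15 'E')
Step 4: EEEEEEEEBBEEBBEEEEBBEEBBEEEEEEBBEEBBEEEEBBEEBBE  (31 'E')
Step 5: EEEEEEEEEEBBEEBBEEEEBBEEBBEEEEEEBBEEBBEEEEBBEEBBEEEEEEEEBBEEBBEEEEBBEEBBEEEEEEBBEEBBEEEEBBEEBBE  (63 'E')
Step 6: EEEEEEEEEEEEBBEEBBEEEEBBEEBBEEEEEEBBEEBBEEEEBBEEBBEEEEEEEEBBEEBBEEEEBBEEBBEEEEEEBBEEBBEEEEBBEEBBEEEEEEEEEEBBEEBBEEEEBBEEBBEEEEEEBBEEBBEEEEBBEEBBEEEEEEEEBBEEBBEEEEBBEEBBEEEEEEBBEEBBEEEEBBEEBBE  (127 'E')


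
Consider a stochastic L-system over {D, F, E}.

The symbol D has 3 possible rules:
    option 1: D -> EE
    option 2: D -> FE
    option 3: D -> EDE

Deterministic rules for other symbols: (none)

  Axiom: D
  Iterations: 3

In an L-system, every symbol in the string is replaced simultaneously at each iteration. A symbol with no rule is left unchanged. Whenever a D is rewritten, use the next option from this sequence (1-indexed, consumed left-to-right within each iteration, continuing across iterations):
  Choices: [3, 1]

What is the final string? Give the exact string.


Step 0: D
Step 1: EDE  (used choices [3])
Step 2: EEEE  (used choices [1])
Step 3: EEEE  (used choices [])

Answer: EEEE


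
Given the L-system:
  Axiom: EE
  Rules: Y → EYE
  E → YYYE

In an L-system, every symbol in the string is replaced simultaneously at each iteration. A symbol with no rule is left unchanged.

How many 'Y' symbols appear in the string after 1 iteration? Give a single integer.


Answer: 6

Derivation:
Step 0: EE  (0 'Y')
Step 1: YYYEYYYE  (6 'Y')


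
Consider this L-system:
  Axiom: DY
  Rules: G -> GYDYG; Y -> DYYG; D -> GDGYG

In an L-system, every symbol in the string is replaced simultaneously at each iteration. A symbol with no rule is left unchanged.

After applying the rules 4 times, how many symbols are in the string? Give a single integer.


Answer: 895

Derivation:
Step 0: length = 2
Step 1: length = 9
Step 2: length = 42
Step 3: length = 194
Step 4: length = 895


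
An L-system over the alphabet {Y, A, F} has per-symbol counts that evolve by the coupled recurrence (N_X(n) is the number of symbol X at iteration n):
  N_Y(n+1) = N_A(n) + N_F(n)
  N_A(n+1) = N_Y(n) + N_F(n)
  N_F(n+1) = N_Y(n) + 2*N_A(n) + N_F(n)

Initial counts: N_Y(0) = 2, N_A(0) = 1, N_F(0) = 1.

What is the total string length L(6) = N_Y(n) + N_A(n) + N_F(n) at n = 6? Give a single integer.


Answer: 1552

Derivation:
Step 0: N_Y=2, N_A=1, N_F=1, L=4
Step 1: N_Y=2, N_A=3, N_F=5, L=10
Step 2: N_Y=8, N_A=7, N_F=13, L=28
Step 3: N_Y=20, N_A=21, N_F=35, L=76
Step 4: N_Y=56, N_A=55, N_F=97, L=208
Step 5: N_Y=152, N_A=153, N_F=263, L=568
Step 6: N_Y=416, N_A=415, N_F=721, L=1552


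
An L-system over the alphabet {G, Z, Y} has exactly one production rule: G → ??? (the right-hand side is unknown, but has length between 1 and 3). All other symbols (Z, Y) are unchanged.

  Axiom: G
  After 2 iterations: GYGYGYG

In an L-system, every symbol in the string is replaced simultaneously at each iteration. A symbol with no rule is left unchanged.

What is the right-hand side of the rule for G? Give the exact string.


Trying G → GYG:
  Step 0: G
  Step 1: GYG
  Step 2: GYGYGYG
Matches the given result.

Answer: GYG


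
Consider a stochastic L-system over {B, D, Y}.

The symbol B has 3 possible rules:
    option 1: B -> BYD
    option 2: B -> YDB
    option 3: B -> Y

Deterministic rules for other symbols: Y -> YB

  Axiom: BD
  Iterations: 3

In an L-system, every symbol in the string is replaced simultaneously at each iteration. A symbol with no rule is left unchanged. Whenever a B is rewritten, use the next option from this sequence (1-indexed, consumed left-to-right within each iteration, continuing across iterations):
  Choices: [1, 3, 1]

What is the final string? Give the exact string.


Step 0: BD
Step 1: BYDD  (used choices [1])
Step 2: YYBDD  (used choices [3])
Step 3: YBYBBYDDD  (used choices [1])

Answer: YBYBBYDDD


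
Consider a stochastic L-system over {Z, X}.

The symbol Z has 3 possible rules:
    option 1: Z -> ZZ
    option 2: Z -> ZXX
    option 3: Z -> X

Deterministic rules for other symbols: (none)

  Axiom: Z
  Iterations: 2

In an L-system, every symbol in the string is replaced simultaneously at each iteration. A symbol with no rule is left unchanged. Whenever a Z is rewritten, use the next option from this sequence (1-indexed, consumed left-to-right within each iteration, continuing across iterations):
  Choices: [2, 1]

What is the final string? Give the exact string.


Answer: ZZXX

Derivation:
Step 0: Z
Step 1: ZXX  (used choices [2])
Step 2: ZZXX  (used choices [1])


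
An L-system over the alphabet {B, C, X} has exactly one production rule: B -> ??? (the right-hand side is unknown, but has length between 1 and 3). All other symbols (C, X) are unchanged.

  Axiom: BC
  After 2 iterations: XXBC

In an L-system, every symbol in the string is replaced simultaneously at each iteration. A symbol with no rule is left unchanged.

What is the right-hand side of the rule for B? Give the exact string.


Trying B -> XB:
  Step 0: BC
  Step 1: XBC
  Step 2: XXBC
Matches the given result.

Answer: XB


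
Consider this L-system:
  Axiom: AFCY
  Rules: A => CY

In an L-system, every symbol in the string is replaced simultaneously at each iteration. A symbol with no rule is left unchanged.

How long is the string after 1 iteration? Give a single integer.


Step 0: length = 4
Step 1: length = 5

Answer: 5


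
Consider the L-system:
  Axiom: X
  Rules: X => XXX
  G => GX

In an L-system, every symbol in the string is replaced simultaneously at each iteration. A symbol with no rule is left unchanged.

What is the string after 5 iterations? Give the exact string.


Answer: XXXXXXXXXXXXXXXXXXXXXXXXXXXXXXXXXXXXXXXXXXXXXXXXXXXXXXXXXXXXXXXXXXXXXXXXXXXXXXXXXXXXXXXXXXXXXXXXXXXXXXXXXXXXXXXXXXXXXXXXXXXXXXXXXXXXXXXXXXXXXXXXXXXXXXXXXXXXXXXXXXXXXXXXXXXXXXXXXXXXXXXXXXXXXXXXXXXXXXXXXXXXXXXXXXXXXXXXXXXXXXXXXXXXXXXXXXXXXXXXXXX

Derivation:
Step 0: X
Step 1: XXX
Step 2: XXXXXXXXX
Step 3: XXXXXXXXXXXXXXXXXXXXXXXXXXX
Step 4: XXXXXXXXXXXXXXXXXXXXXXXXXXXXXXXXXXXXXXXXXXXXXXXXXXXXXXXXXXXXXXXXXXXXXXXXXXXXXXXXX
Step 5: XXXXXXXXXXXXXXXXXXXXXXXXXXXXXXXXXXXXXXXXXXXXXXXXXXXXXXXXXXXXXXXXXXXXXXXXXXXXXXXXXXXXXXXXXXXXXXXXXXXXXXXXXXXXXXXXXXXXXXXXXXXXXXXXXXXXXXXXXXXXXXXXXXXXXXXXXXXXXXXXXXXXXXXXXXXXXXXXXXXXXXXXXXXXXXXXXXXXXXXXXXXXXXXXXXXXXXXXXXXXXXXXXXXXXXXXXXXXXXXXXXX


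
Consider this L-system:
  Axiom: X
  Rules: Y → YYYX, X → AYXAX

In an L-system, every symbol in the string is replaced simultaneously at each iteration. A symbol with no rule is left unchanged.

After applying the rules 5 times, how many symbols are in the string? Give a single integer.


Answer: 596

Derivation:
Step 0: length = 1
Step 1: length = 5
Step 2: length = 16
Step 3: length = 51
Step 4: length = 171
Step 5: length = 596


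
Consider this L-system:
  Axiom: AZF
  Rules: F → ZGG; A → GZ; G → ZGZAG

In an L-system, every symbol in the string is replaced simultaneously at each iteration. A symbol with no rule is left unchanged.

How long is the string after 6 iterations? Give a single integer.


Step 0: length = 3
Step 1: length = 6
Step 2: length = 18
Step 3: length = 45
Step 4: length = 111
Step 5: length = 270
Step 6: length = 654

Answer: 654


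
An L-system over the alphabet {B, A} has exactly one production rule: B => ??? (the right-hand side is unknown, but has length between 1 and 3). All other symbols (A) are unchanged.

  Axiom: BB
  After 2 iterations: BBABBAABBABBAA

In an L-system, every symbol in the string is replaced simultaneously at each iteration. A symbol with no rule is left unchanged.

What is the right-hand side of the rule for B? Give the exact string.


Trying B => BBA:
  Step 0: BB
  Step 1: BBABBA
  Step 2: BBABBAABBABBAA
Matches the given result.

Answer: BBA


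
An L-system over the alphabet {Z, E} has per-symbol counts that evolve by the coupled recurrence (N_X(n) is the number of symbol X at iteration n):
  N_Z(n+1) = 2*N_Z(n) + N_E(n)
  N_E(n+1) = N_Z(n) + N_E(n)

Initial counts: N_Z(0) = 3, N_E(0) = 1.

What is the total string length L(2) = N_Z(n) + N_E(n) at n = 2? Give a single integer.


Answer: 29

Derivation:
Step 0: N_Z=3, N_E=1, L=4
Step 1: N_Z=7, N_E=4, L=11
Step 2: N_Z=18, N_E=11, L=29


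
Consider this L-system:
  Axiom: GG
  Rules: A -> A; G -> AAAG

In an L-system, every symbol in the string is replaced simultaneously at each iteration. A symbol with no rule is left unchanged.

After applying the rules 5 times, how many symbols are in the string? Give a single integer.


Step 0: length = 2
Step 1: length = 8
Step 2: length = 14
Step 3: length = 20
Step 4: length = 26
Step 5: length = 32

Answer: 32


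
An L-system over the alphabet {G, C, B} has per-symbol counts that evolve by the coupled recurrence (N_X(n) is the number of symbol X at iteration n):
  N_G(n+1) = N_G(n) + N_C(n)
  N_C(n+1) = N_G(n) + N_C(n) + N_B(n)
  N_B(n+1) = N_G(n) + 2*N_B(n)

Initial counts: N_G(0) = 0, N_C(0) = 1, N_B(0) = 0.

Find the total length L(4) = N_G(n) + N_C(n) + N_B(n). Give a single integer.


Answer: 34

Derivation:
Step 0: N_G=0, N_C=1, N_B=0, L=1
Step 1: N_G=1, N_C=1, N_B=0, L=2
Step 2: N_G=2, N_C=2, N_B=1, L=5
Step 3: N_G=4, N_C=5, N_B=4, L=13
Step 4: N_G=9, N_C=13, N_B=12, L=34


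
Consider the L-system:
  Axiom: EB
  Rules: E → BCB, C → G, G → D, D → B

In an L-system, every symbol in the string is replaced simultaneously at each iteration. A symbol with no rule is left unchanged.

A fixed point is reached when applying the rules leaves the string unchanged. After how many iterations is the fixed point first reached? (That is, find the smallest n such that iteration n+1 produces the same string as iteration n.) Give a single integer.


Step 0: EB
Step 1: BCBB
Step 2: BGBB
Step 3: BDBB
Step 4: BBBB
Step 5: BBBB  (unchanged — fixed point at step 4)

Answer: 4


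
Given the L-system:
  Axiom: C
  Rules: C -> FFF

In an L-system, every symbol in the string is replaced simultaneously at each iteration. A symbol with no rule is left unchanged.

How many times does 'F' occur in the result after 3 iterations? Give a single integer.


Answer: 3

Derivation:
Step 0: C  (0 'F')
Step 1: FFF  (3 'F')
Step 2: FFF  (3 'F')
Step 3: FFF  (3 'F')


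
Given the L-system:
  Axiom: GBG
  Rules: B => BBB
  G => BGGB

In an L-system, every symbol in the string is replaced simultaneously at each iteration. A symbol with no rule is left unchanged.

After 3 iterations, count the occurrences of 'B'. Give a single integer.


Step 0: GBG  (1 'B')
Step 1: BGGBBBBBGGB  (7 'B')
Step 2: BBBBGGBBGGBBBBBBBBBBBBBBBBBGGBBGGBBBB  (29 'B')
Step 3: BBBBBBBBBBBBBGGBBGGBBBBBBBBGGBBGGBBBBBBBBBBBBBBBBBBBBBBBBBBBBBBBBBBBBBBBBBBBBBBBBBBBBBGGBBGGBBBBBBBBGGBBGGBBBBBBBBBBBBB  (103 'B')

Answer: 103


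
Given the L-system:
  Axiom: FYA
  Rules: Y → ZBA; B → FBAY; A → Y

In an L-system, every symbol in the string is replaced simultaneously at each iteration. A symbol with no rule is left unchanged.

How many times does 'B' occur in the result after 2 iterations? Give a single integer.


Step 0: FYA  (0 'B')
Step 1: FZBAY  (1 'B')
Step 2: FZFBAYYZBA  (2 'B')

Answer: 2


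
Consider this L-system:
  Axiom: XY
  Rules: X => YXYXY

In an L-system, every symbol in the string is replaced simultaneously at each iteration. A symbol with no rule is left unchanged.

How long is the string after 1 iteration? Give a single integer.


Answer: 6

Derivation:
Step 0: length = 2
Step 1: length = 6


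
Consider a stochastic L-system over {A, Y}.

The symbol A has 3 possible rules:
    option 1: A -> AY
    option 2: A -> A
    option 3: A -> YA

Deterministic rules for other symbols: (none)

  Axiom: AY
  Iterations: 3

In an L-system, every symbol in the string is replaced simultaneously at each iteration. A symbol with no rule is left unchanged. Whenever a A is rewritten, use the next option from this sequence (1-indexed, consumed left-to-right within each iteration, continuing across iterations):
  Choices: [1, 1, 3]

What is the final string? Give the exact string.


Answer: YAYYY

Derivation:
Step 0: AY
Step 1: AYY  (used choices [1])
Step 2: AYYY  (used choices [1])
Step 3: YAYYY  (used choices [3])


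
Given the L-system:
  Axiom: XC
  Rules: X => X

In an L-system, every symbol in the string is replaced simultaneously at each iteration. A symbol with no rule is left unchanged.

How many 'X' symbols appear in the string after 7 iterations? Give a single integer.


Step 0: XC  (1 'X')
Step 1: XC  (1 'X')
Step 2: XC  (1 'X')
Step 3: XC  (1 'X')
Step 4: XC  (1 'X')
Step 5: XC  (1 'X')
Step 6: XC  (1 'X')
Step 7: XC  (1 'X')

Answer: 1


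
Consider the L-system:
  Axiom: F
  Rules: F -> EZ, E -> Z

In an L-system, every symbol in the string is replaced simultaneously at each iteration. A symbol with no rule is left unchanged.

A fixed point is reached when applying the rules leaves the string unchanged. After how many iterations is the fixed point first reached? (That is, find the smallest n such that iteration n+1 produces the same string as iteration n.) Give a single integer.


Step 0: F
Step 1: EZ
Step 2: ZZ
Step 3: ZZ  (unchanged — fixed point at step 2)

Answer: 2


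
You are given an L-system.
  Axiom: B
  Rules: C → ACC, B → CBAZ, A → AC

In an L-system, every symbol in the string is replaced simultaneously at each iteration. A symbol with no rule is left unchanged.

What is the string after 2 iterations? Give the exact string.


Step 0: B
Step 1: CBAZ
Step 2: ACCCBAZACZ

Answer: ACCCBAZACZ


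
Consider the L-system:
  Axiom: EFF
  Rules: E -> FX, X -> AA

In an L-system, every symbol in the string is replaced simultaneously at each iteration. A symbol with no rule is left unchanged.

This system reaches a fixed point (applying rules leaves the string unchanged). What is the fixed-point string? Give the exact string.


Step 0: EFF
Step 1: FXFF
Step 2: FAAFF
Step 3: FAAFF  (unchanged — fixed point at step 2)

Answer: FAAFF


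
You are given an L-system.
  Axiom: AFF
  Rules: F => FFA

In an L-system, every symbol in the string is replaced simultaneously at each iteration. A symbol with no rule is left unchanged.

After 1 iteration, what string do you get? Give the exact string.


Answer: AFFAFFA

Derivation:
Step 0: AFF
Step 1: AFFAFFA


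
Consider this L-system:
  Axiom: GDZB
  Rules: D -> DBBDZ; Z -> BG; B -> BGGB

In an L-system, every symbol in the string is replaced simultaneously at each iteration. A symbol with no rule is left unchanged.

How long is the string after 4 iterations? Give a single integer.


Answer: 255

Derivation:
Step 0: length = 4
Step 1: length = 12
Step 2: length = 36
Step 3: length = 99
Step 4: length = 255
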